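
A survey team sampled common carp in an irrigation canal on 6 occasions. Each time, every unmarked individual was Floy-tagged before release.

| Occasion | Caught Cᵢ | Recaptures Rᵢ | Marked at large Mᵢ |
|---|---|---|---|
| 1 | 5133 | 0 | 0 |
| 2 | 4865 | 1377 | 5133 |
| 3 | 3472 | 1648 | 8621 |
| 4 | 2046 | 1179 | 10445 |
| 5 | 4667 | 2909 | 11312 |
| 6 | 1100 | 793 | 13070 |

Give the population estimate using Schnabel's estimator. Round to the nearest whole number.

Σ MᵢCᵢ = 0·5133 + 5133·4865 + 8621·3472 + 10445·2046 + 11312·4667 + 13070·1100 = 0 + 24972045 + 29932112 + 21370470 + 52793104 + 14377000 = 143444731
Σ Rᵢ = 0 + 1377 + 1648 + 1179 + 2909 + 793 = 7906
N̂ = 143444731 / 7906 ≈ 18143.8 → 18144

N ≈ 18,144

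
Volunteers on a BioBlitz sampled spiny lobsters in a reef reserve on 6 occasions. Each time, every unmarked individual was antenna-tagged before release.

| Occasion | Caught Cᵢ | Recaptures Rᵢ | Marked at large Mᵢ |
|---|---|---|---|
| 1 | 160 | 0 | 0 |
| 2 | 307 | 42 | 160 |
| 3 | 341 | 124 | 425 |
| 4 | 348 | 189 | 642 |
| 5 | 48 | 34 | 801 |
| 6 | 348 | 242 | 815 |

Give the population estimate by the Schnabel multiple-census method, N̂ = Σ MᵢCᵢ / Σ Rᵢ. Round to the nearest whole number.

Σ MᵢCᵢ = 0·160 + 160·307 + 425·341 + 642·348 + 801·48 + 815·348 = 0 + 49120 + 144925 + 223416 + 38448 + 283620 = 739529
Σ Rᵢ = 0 + 42 + 124 + 189 + 34 + 242 = 631
N̂ = 739529 / 631 ≈ 1172.0 → 1172

N ≈ 1172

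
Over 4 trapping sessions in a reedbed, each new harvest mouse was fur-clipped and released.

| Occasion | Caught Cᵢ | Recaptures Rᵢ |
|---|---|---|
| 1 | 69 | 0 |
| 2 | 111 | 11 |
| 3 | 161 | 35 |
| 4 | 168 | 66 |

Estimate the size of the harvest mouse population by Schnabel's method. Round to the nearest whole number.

N ≈ 754

Marked at large before each occasion: Mᵢ = Σⱼ<ᵢ (Cⱼ − Rⱼ) → M1=0, M2=69, M3=169, M4=295
Σ MᵢCᵢ = 0·69 + 69·111 + 169·161 + 295·168 = 0 + 7659 + 27209 + 49560 = 84428
Σ Rᵢ = 0 + 11 + 35 + 66 = 112
N̂ = 84428 / 112 ≈ 753.8 → 754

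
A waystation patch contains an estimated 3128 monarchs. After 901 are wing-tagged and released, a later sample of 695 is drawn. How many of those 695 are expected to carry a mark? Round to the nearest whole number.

expected recaptures ≈ 200

The marked fraction of the population is 901/3128, so in a sample of 695 expect C·(M/N) marked.
E[R] = 901 × 695 / 3128 = 626195 / 3128 ≈ 200.2 → 200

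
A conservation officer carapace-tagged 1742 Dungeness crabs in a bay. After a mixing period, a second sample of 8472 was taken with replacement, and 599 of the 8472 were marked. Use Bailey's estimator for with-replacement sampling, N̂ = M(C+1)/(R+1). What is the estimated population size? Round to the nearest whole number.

N ≈ 24,600

N̂ = 1742·(8472+1)/(599+1) = 1742·8473/600 = 14759966/600 ≈ 24599.9 → 24600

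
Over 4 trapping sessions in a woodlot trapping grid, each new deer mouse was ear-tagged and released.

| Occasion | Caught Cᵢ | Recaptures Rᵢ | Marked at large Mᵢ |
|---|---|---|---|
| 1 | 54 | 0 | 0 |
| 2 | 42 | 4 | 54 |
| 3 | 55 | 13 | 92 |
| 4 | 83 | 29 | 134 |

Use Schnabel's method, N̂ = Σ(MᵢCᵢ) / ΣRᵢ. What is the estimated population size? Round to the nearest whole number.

Σ MᵢCᵢ = 0·54 + 54·42 + 92·55 + 134·83 = 0 + 2268 + 5060 + 11122 = 18450
Σ Rᵢ = 0 + 4 + 13 + 29 = 46
N̂ = 18450 / 46 ≈ 401.1 → 401

N ≈ 401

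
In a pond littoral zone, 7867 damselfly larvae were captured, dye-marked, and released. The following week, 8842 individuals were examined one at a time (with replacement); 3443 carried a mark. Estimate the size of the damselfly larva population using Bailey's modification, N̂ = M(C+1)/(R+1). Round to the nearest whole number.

N̂ = 7867·(8842+1)/(3443+1) = 7867·8843/3444 = 69567881/3444 ≈ 20199.7 → 20200

N ≈ 20,200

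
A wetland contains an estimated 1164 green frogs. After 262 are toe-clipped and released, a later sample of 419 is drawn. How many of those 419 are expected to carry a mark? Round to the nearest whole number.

Expected recaptures E[R] = M·C / N.
E[R] = 262 × 419 / 1164 = 109778 / 1164 ≈ 94.3 → 94

expected recaptures ≈ 94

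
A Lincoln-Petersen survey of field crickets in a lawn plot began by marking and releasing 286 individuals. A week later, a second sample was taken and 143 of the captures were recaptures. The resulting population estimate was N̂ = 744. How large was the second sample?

From N = M·C/R: C = N·R / M = 744·143 / 286 = 106392 / 286 = 372.

C = 372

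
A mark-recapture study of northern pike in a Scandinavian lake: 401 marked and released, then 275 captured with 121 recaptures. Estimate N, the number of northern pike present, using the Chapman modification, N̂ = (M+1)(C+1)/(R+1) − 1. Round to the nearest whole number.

N ≈ 908

N̂ = (401+1)(275+1)/(121+1) − 1 = 402·276/122 − 1
= 110952/122 − 1 ≈ 909.4 − 1 ≈ 908.4 → 908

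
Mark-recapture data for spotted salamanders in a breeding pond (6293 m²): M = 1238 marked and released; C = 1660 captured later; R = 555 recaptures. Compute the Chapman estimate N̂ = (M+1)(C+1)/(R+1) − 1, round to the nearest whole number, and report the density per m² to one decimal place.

density ≈ 0.6 spotted salamanders per m²

N̂ = 1239·1661/556 − 1 = 2057979/556 − 1 ≈ 3700.4 → 3700
Density = N̂ / area = 3700 / 6293 ≈ 0.59 → 0.6 per m²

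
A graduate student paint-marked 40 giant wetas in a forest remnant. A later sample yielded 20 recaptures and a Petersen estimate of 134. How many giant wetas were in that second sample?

C = 67

From N = M·C/R: C = N·R / M = 134·20 / 40 = 2680 / 40 = 67.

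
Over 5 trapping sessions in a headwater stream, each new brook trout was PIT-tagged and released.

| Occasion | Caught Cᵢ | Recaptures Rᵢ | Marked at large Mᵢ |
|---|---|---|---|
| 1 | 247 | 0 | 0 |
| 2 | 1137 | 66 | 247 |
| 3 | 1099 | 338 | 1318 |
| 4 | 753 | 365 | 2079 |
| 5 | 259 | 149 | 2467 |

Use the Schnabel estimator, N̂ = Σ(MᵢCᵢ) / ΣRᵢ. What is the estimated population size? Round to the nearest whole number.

N ≈ 4285

Σ MᵢCᵢ = 0·247 + 247·1137 + 1318·1099 + 2079·753 + 2467·259 = 0 + 280839 + 1448482 + 1565487 + 638953 = 3933761
Σ Rᵢ = 0 + 66 + 338 + 365 + 149 = 918
N̂ = 3933761 / 918 ≈ 4285.1 → 4285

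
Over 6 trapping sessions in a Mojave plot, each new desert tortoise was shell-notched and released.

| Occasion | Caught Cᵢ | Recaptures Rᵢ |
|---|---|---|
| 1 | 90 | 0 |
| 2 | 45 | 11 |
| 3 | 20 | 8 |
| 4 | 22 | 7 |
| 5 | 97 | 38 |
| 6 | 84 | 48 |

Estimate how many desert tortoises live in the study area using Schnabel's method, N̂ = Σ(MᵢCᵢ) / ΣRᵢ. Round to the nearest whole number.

N ≈ 373

Marked at large before each occasion: Mᵢ = Σⱼ<ᵢ (Cⱼ − Rⱼ) → M1=0, M2=90, M3=124, M4=136, M5=151, M6=210
Σ MᵢCᵢ = 0·90 + 90·45 + 124·20 + 136·22 + 151·97 + 210·84 = 0 + 4050 + 2480 + 2992 + 14647 + 17640 = 41809
Σ Rᵢ = 0 + 11 + 8 + 7 + 38 + 48 = 112
N̂ = 41809 / 112 ≈ 373.3 → 373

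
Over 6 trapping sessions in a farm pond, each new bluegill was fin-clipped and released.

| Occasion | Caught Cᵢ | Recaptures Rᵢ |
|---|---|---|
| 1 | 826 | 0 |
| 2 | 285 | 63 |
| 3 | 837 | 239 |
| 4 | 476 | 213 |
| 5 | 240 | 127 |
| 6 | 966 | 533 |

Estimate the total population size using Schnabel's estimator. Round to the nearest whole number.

Marked at large before each occasion: Mᵢ = Σⱼ<ᵢ (Cⱼ − Rⱼ) → M1=0, M2=826, M3=1048, M4=1646, M5=1909, M6=2022
Σ MᵢCᵢ = 0·826 + 826·285 + 1048·837 + 1646·476 + 1909·240 + 2022·966 = 0 + 235410 + 877176 + 783496 + 458160 + 1953252 = 4307494
Σ Rᵢ = 0 + 63 + 239 + 213 + 127 + 533 = 1175
N̂ = 4307494 / 1175 ≈ 3666.0 → 3666

N ≈ 3666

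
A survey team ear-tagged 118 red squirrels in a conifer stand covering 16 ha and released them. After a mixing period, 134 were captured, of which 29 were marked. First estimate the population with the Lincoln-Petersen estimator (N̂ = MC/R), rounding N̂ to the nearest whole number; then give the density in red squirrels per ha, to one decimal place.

density ≈ 34.1 red squirrels per ha

N̂ = 118·134/29 = 15812/29 ≈ 545.2 → 545
Density = N̂ / area = 545 / 16 ≈ 34.06 → 34.1 per ha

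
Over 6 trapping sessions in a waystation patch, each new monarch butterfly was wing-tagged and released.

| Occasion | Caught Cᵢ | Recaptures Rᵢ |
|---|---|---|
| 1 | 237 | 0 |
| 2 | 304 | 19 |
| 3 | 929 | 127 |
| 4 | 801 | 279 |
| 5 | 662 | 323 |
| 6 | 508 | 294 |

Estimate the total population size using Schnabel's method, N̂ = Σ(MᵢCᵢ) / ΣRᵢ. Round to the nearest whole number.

N ≈ 3790

Marked at large before each occasion: Mᵢ = Σⱼ<ᵢ (Cⱼ − Rⱼ) → M1=0, M2=237, M3=522, M4=1324, M5=1846, M6=2185
Σ MᵢCᵢ = 0·237 + 237·304 + 522·929 + 1324·801 + 1846·662 + 2185·508 = 0 + 72048 + 484938 + 1060524 + 1222052 + 1109980 = 3949542
Σ Rᵢ = 0 + 19 + 127 + 279 + 323 + 294 = 1042
N̂ = 3949542 / 1042 ≈ 3790.3 → 3790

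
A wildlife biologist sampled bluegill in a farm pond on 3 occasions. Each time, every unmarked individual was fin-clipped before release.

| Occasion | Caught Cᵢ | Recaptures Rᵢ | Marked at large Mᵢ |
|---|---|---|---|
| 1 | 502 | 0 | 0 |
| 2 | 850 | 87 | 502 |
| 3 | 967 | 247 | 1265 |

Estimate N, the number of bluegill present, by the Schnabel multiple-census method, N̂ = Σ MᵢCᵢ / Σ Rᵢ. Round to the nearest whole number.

Σ MᵢCᵢ = 0·502 + 502·850 + 1265·967 = 0 + 426700 + 1223255 = 1649955
Σ Rᵢ = 0 + 87 + 247 = 334
N̂ = 1649955 / 334 ≈ 4940.0 → 4940

N ≈ 4940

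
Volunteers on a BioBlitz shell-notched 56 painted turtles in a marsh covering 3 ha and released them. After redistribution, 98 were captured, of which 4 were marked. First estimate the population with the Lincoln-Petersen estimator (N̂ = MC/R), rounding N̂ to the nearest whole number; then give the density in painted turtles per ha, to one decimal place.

N̂ = 56·98/4 = 5488/4 = 1372
Density = N̂ / area = 1372 / 3 ≈ 457.33 → 457.3 per ha

density ≈ 457.3 painted turtles per ha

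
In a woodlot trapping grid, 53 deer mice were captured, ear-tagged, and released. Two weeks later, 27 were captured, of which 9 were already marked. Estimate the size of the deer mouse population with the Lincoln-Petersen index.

The marked fraction in the recapture sample should equal the marked fraction in the population: 9/27 = 53/N.
N = (53 × 27) / 9 = 1431 / 9 = 159

N = 159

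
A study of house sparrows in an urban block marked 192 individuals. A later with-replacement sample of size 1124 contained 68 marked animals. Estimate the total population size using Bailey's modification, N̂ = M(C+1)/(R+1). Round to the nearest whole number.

N ≈ 3130

N̂ = 192·(1124+1)/(68+1) = 192·1125/69 = 216000/69 ≈ 3130.4 → 3130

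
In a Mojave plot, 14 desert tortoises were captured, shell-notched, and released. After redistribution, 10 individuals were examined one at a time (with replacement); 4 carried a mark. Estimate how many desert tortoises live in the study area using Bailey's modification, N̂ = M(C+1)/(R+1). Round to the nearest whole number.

N ≈ 31

N̂ = 14·(10+1)/(4+1) = 14·11/5 = 154/5 ≈ 30.8 → 31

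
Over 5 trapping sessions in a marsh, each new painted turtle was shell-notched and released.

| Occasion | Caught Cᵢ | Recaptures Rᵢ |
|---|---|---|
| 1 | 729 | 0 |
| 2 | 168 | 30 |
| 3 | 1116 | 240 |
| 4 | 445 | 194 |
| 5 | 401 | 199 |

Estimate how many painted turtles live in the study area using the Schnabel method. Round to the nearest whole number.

Marked at large before each occasion: Mᵢ = Σⱼ<ᵢ (Cⱼ − Rⱼ) → M1=0, M2=729, M3=867, M4=1743, M5=1994
Σ MᵢCᵢ = 0·729 + 729·168 + 867·1116 + 1743·445 + 1994·401 = 0 + 122472 + 967572 + 775635 + 799594 = 2665273
Σ Rᵢ = 0 + 30 + 240 + 194 + 199 = 663
N̂ = 2665273 / 663 ≈ 4020.0 → 4020

N ≈ 4020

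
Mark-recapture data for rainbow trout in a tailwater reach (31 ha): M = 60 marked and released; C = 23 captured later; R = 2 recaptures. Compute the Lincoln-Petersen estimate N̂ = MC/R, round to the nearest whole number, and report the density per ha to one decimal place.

N̂ = 60·23/2 = 1380/2 = 690
Density = N̂ / area = 690 / 31 ≈ 22.26 → 22.3 per ha

density ≈ 22.3 rainbow trout per ha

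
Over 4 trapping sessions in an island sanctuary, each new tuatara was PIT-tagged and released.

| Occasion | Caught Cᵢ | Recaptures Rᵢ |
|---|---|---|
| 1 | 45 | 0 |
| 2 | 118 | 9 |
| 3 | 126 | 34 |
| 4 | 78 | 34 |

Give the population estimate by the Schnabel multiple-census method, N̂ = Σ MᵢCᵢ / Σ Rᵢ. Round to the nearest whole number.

N ≈ 570

Marked at large before each occasion: Mᵢ = Σⱼ<ᵢ (Cⱼ − Rⱼ) → M1=0, M2=45, M3=154, M4=246
Σ MᵢCᵢ = 0·45 + 45·118 + 154·126 + 246·78 = 0 + 5310 + 19404 + 19188 = 43902
Σ Rᵢ = 0 + 9 + 34 + 34 = 77
N̂ = 43902 / 77 ≈ 570.2 → 570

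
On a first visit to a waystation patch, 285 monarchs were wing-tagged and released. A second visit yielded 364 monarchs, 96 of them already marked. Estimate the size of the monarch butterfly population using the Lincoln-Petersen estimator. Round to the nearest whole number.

Lincoln-Petersen assumes M/N = R/C, so N = M·C / R.
N = (285 × 364) / 96 = 103740 / 96 ≈ 1080.6 → 1081

N ≈ 1081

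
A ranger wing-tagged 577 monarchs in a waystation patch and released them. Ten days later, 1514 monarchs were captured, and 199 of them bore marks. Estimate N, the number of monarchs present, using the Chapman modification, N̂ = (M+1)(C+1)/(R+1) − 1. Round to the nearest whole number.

N ≈ 4377

N̂ = (577+1)(1514+1)/(199+1) − 1 = 578·1515/200 − 1
= 875670/200 − 1 ≈ 4378.4 − 1 ≈ 4377.4 → 4377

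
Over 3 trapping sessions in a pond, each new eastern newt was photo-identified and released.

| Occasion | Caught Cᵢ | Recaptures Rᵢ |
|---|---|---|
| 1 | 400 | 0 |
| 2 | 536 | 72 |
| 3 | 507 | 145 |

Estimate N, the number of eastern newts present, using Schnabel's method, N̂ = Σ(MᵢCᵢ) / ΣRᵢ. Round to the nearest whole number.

Marked at large before each occasion: Mᵢ = Σⱼ<ᵢ (Cⱼ − Rⱼ) → M1=0, M2=400, M3=864
Σ MᵢCᵢ = 0·400 + 400·536 + 864·507 = 0 + 214400 + 438048 = 652448
Σ Rᵢ = 0 + 72 + 145 = 217
N̂ = 652448 / 217 ≈ 3006.7 → 3007

N ≈ 3007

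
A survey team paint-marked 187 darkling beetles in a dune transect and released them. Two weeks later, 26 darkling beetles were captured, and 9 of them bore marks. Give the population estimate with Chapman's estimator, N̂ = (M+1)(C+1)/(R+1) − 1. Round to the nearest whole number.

N ≈ 507

N̂ = (187+1)(26+1)/(9+1) − 1 = 188·27/10 − 1
= 5076/10 − 1 ≈ 507.6 − 1 ≈ 506.6 → 507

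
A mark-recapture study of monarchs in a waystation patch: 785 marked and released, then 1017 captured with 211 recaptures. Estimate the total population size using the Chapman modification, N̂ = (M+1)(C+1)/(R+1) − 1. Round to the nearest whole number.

N̂ = (785+1)(1017+1)/(211+1) − 1 = 786·1018/212 − 1
= 800148/212 − 1 ≈ 3774.3 − 1 ≈ 3773.3 → 3773

N ≈ 3773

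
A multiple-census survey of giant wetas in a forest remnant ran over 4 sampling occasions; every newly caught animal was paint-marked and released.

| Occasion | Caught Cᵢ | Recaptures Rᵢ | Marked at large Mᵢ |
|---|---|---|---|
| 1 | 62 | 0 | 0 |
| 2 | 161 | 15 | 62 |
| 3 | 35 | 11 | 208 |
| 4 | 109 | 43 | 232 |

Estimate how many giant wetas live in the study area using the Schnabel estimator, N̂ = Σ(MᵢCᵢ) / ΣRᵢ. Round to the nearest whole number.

Σ MᵢCᵢ = 0·62 + 62·161 + 208·35 + 232·109 = 0 + 9982 + 7280 + 25288 = 42550
Σ Rᵢ = 0 + 15 + 11 + 43 = 69
N̂ = 42550 / 69 ≈ 616.7 → 617

N ≈ 617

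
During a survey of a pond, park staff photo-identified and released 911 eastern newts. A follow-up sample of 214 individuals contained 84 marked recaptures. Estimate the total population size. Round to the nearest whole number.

Lincoln-Petersen assumes M/N = R/C, so N = M·C / R.
N = (911 × 214) / 84 = 194954 / 84 ≈ 2320.9 → 2321

N ≈ 2321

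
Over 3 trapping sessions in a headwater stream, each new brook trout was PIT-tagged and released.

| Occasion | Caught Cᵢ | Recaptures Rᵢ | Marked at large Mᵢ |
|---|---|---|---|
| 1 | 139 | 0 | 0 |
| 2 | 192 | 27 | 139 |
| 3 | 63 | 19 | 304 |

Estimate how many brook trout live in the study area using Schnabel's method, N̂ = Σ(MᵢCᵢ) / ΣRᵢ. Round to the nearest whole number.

N ≈ 997

Σ MᵢCᵢ = 0·139 + 139·192 + 304·63 = 0 + 26688 + 19152 = 45840
Σ Rᵢ = 0 + 27 + 19 = 46
N̂ = 45840 / 46 ≈ 996.5 → 997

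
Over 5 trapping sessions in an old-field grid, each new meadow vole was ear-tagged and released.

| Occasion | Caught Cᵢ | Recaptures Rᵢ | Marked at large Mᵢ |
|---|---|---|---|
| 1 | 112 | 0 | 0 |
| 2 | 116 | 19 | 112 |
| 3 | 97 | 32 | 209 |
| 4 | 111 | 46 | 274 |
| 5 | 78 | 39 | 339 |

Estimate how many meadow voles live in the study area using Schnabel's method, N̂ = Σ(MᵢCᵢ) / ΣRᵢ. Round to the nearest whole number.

Σ MᵢCᵢ = 0·112 + 112·116 + 209·97 + 274·111 + 339·78 = 0 + 12992 + 20273 + 30414 + 26442 = 90121
Σ Rᵢ = 0 + 19 + 32 + 46 + 39 = 136
N̂ = 90121 / 136 ≈ 662.7 → 663

N ≈ 663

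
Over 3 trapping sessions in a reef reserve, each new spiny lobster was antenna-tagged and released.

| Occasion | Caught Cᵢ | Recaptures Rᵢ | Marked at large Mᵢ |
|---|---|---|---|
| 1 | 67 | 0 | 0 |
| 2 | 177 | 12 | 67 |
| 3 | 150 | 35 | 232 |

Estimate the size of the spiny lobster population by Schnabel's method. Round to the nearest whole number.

N ≈ 993

Σ MᵢCᵢ = 0·67 + 67·177 + 232·150 = 0 + 11859 + 34800 = 46659
Σ Rᵢ = 0 + 12 + 35 = 47
N̂ = 46659 / 47 ≈ 992.7 → 993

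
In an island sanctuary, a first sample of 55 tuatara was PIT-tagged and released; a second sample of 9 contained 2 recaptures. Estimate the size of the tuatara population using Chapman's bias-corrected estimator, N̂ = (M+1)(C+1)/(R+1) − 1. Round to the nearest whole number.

N̂ = (55+1)(9+1)/(2+1) − 1 = 56·10/3 − 1
= 560/3 − 1 ≈ 186.7 − 1 ≈ 185.7 → 186

N ≈ 186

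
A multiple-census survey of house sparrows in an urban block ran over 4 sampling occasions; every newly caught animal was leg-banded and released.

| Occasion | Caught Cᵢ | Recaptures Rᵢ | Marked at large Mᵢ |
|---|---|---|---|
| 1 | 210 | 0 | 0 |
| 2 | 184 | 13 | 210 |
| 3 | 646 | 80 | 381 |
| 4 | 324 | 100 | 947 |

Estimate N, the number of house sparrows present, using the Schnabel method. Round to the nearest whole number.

N ≈ 3065

Σ MᵢCᵢ = 0·210 + 210·184 + 381·646 + 947·324 = 0 + 38640 + 246126 + 306828 = 591594
Σ Rᵢ = 0 + 13 + 80 + 100 = 193
N̂ = 591594 / 193 ≈ 3065.3 → 3065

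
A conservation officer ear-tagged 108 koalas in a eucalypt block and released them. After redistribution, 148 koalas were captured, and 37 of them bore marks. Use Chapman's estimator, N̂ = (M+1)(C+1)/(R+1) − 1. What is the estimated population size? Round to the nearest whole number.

N̂ = (108+1)(148+1)/(37+1) − 1 = 109·149/38 − 1
= 16241/38 − 1 ≈ 427.4 − 1 ≈ 426.4 → 426

N ≈ 426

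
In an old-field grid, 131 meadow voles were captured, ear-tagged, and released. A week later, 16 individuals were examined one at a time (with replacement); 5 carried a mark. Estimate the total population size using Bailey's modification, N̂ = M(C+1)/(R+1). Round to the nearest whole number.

N ≈ 371

N̂ = 131·(16+1)/(5+1) = 131·17/6 = 2227/6 ≈ 371.2 → 371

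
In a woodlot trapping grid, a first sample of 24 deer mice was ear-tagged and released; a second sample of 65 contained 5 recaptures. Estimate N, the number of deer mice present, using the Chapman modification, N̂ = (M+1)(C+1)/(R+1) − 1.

N̂ = (24+1)(65+1)/(5+1) − 1 = 25·66/6 − 1
= 1650/6 − 1 = 275 − 1 = 274

N = 274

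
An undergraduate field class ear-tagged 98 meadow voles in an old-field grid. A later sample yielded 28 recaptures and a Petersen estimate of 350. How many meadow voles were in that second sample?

C = 100

From N = M·C/R: C = N·R / M = 350·28 / 98 = 9800 / 98 = 100.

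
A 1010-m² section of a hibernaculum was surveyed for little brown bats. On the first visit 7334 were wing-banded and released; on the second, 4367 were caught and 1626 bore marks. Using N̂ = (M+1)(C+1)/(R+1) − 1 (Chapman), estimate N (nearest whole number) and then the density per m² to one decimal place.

N̂ = 7335·4368/1627 − 1 = 32039280/1627 − 1 ≈ 19691.2 → 19691
Density = N̂ / area = 19691 / 1010 ≈ 19.50 → 19.5 per m²

density ≈ 19.5 little brown bats per m²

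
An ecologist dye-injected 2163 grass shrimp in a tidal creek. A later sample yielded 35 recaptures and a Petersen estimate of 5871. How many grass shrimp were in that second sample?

C = 95

From N = M·C/R: C = N·R / M = 5871·35 / 2163 = 205485 / 2163 = 95.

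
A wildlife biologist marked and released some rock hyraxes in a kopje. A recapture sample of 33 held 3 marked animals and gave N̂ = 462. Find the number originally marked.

From N = M·C/R: M = N·R / C = 462·3 / 33 = 1386 / 33 = 42.

M = 42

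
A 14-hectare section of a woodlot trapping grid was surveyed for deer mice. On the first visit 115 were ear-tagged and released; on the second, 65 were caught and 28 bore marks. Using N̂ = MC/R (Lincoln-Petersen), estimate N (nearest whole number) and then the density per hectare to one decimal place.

density ≈ 19.1 deer mice per hectare

N̂ = 115·65/28 = 7475/28 ≈ 267.0 → 267
Density = N̂ / area = 267 / 14 ≈ 19.07 → 19.1 per hectare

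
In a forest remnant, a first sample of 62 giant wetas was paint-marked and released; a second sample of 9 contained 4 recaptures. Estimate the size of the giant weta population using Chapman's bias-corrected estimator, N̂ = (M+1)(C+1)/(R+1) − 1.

N̂ = (62+1)(9+1)/(4+1) − 1 = 63·10/5 − 1
= 630/5 − 1 = 126 − 1 = 125

N = 125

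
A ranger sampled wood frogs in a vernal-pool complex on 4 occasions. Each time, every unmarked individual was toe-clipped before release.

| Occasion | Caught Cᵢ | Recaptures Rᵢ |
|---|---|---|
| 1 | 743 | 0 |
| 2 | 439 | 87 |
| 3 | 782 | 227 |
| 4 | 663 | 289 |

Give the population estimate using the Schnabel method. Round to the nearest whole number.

N ≈ 3775

Marked at large before each occasion: Mᵢ = Σⱼ<ᵢ (Cⱼ − Rⱼ) → M1=0, M2=743, M3=1095, M4=1650
Σ MᵢCᵢ = 0·743 + 743·439 + 1095·782 + 1650·663 = 0 + 326177 + 856290 + 1093950 = 2276417
Σ Rᵢ = 0 + 87 + 227 + 289 = 603
N̂ = 2276417 / 603 ≈ 3775.2 → 3775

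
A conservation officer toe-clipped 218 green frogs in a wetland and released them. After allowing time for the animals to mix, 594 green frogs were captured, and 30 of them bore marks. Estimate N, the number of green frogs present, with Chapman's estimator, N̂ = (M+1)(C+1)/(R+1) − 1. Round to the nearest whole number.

N ≈ 4202

N̂ = (218+1)(594+1)/(30+1) − 1 = 219·595/31 − 1
= 130305/31 − 1 ≈ 4203.4 − 1 ≈ 4202.4 → 4202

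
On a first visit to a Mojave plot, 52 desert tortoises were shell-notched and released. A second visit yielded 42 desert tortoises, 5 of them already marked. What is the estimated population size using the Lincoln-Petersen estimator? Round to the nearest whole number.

N ≈ 437

N = (52 × 42) / 5 = 2184 / 5 ≈ 436.8 → 437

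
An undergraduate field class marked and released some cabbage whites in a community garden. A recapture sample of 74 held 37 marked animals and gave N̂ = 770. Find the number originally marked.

From N = M·C/R: M = N·R / C = 770·37 / 74 = 28490 / 74 = 385.

M = 385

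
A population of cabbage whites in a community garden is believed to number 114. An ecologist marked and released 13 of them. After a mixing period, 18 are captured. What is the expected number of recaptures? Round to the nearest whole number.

The marked fraction of the population is 13/114, so in a sample of 18 expect C·(M/N) marked.
E[R] = 13 × 18 / 114 = 234 / 114 ≈ 2.1 → 2

expected recaptures ≈ 2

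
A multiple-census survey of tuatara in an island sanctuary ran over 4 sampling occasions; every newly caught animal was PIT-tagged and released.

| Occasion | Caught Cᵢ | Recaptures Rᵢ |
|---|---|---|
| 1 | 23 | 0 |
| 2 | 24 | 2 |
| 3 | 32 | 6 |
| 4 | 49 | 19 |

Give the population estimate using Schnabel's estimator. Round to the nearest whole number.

N ≈ 203

Marked at large before each occasion: Mᵢ = Σⱼ<ᵢ (Cⱼ − Rⱼ) → M1=0, M2=23, M3=45, M4=71
Σ MᵢCᵢ = 0·23 + 23·24 + 45·32 + 71·49 = 0 + 552 + 1440 + 3479 = 5471
Σ Rᵢ = 0 + 2 + 6 + 19 = 27
N̂ = 5471 / 27 ≈ 202.6 → 203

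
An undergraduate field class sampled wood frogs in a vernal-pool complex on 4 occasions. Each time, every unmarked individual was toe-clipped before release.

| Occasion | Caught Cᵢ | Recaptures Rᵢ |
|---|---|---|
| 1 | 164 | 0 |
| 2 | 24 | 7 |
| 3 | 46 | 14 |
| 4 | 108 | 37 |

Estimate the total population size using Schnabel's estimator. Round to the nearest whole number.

Marked at large before each occasion: Mᵢ = Σⱼ<ᵢ (Cⱼ − Rⱼ) → M1=0, M2=164, M3=181, M4=213
Σ MᵢCᵢ = 0·164 + 164·24 + 181·46 + 213·108 = 0 + 3936 + 8326 + 23004 = 35266
Σ Rᵢ = 0 + 7 + 14 + 37 = 58
N̂ = 35266 / 58 ≈ 608.0 → 608

N ≈ 608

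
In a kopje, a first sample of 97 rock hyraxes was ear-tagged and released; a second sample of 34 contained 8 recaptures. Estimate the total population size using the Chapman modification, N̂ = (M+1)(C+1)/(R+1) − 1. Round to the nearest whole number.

N ≈ 380

N̂ = (97+1)(34+1)/(8+1) − 1 = 98·35/9 − 1
= 3430/9 − 1 ≈ 381.1 − 1 ≈ 380.1 → 380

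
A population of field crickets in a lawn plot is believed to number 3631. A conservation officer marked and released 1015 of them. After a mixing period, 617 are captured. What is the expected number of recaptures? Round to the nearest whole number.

expected recaptures ≈ 172

The marked fraction of the population is 1015/3631, so in a sample of 617 expect C·(M/N) marked.
E[R] = 1015 × 617 / 3631 = 626255 / 3631 ≈ 172.47 → 172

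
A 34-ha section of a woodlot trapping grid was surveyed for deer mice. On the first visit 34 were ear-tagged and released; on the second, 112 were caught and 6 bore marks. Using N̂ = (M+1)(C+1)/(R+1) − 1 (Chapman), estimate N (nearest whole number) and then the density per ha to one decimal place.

N̂ = 35·113/7 − 1 = 3955/7 − 1 = 564
Density = N̂ / area = 564 / 34 ≈ 16.59 → 16.6 per ha

density ≈ 16.6 deer mice per ha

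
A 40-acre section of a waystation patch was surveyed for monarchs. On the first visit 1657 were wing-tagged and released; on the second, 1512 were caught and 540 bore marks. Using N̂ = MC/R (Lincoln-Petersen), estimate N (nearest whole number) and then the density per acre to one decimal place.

density ≈ 116.0 monarchs per acre

N̂ = 1657·1512/540 = 2505384/540 ≈ 4639.6 → 4640
Density = N̂ / area = 4640 / 40 = 116.0 per acre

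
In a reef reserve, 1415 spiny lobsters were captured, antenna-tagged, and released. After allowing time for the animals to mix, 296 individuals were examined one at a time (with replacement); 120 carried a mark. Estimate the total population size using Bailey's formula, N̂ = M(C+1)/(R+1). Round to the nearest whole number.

N ≈ 3473

N̂ = 1415·(296+1)/(120+1) = 1415·297/121 = 420255/121 ≈ 3473.2 → 3473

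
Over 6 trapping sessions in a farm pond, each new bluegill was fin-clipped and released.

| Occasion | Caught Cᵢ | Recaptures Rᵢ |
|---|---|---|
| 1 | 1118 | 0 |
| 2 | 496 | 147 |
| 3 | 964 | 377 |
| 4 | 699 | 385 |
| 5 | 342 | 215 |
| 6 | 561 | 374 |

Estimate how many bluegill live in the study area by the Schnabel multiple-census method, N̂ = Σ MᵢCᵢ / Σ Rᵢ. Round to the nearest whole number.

Marked at large before each occasion: Mᵢ = Σⱼ<ᵢ (Cⱼ − Rⱼ) → M1=0, M2=1118, M3=1467, M4=2054, M5=2368, M6=2495
Σ MᵢCᵢ = 0·1118 + 1118·496 + 1467·964 + 2054·699 + 2368·342 + 2495·561 = 0 + 554528 + 1414188 + 1435746 + 809856 + 1399695 = 5614013
Σ Rᵢ = 0 + 147 + 377 + 385 + 215 + 374 = 1498
N̂ = 5614013 / 1498 ≈ 3747.7 → 3748

N ≈ 3748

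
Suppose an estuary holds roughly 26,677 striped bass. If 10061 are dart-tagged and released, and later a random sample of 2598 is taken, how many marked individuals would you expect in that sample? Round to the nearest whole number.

expected recaptures ≈ 980

The marked fraction of the population is 10061/26677, so in a sample of 2598 expect C·(M/N) marked.
E[R] = 10061 × 2598 / 26677 = 26138478 / 26677 ≈ 979.8 → 980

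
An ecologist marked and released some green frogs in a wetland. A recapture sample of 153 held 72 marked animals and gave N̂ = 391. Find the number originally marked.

From N = M·C/R: M = N·R / C = 391·72 / 153 = 28152 / 153 = 184.

M = 184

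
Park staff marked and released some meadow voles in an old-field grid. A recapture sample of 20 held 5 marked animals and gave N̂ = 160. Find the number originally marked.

M = 40

From N = M·C/R: M = N·R / C = 160·5 / 20 = 800 / 20 = 40.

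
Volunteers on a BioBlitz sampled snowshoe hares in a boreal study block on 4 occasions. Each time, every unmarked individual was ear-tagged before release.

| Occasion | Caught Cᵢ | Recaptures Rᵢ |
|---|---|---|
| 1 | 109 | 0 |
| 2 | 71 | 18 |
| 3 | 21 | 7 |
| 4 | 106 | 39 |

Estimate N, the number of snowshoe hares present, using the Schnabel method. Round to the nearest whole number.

N ≈ 466

Marked at large before each occasion: Mᵢ = Σⱼ<ᵢ (Cⱼ − Rⱼ) → M1=0, M2=109, M3=162, M4=176
Σ MᵢCᵢ = 0·109 + 109·71 + 162·21 + 176·106 = 0 + 7739 + 3402 + 18656 = 29797
Σ Rᵢ = 0 + 18 + 7 + 39 = 64
N̂ = 29797 / 64 ≈ 465.6 → 466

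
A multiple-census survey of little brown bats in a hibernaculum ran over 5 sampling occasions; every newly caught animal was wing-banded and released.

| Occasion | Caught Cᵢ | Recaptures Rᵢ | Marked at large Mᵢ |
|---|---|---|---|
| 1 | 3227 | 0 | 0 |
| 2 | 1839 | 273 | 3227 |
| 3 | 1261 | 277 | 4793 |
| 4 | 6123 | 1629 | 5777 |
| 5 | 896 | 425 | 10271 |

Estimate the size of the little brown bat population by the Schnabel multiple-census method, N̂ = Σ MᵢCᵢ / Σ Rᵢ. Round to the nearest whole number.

N ≈ 21,718

Σ MᵢCᵢ = 0·3227 + 3227·1839 + 4793·1261 + 5777·6123 + 10271·896 = 0 + 5934453 + 6043973 + 35372571 + 9202816 = 56553813
Σ Rᵢ = 0 + 273 + 277 + 1629 + 425 = 2604
N̂ = 56553813 / 2604 ≈ 21718.1 → 21718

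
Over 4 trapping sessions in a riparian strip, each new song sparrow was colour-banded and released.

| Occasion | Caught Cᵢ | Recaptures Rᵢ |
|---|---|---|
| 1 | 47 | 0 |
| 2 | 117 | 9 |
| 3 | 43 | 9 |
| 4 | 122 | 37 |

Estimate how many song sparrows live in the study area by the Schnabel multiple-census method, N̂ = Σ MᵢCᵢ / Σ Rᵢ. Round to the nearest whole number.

N ≈ 640

Marked at large before each occasion: Mᵢ = Σⱼ<ᵢ (Cⱼ − Rⱼ) → M1=0, M2=47, M3=155, M4=189
Σ MᵢCᵢ = 0·47 + 47·117 + 155·43 + 189·122 = 0 + 5499 + 6665 + 23058 = 35222
Σ Rᵢ = 0 + 9 + 9 + 37 = 55
N̂ = 35222 / 55 ≈ 640.4 → 640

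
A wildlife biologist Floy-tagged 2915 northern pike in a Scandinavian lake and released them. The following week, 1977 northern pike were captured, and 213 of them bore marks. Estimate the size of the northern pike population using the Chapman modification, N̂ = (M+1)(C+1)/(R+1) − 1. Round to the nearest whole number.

N ≈ 26,952

N̂ = (2915+1)(1977+1)/(213+1) − 1 = 2916·1978/214 − 1
= 5767848/214 − 1 ≈ 26952.6 − 1 ≈ 26951.6 → 26952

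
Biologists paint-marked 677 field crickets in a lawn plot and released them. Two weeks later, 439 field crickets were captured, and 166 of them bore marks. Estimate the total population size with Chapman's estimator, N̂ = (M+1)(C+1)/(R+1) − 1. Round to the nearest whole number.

N̂ = (677+1)(439+1)/(166+1) − 1 = 678·440/167 − 1
= 298320/167 − 1 ≈ 1786.3 − 1 ≈ 1785.3 → 1785

N ≈ 1785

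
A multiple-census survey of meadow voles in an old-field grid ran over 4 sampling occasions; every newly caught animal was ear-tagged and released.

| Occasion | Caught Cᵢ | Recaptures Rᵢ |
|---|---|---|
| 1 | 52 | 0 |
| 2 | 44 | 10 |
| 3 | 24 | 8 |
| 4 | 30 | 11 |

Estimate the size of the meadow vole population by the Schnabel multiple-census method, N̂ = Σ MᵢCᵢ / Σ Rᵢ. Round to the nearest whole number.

N ≈ 256

Marked at large before each occasion: Mᵢ = Σⱼ<ᵢ (Cⱼ − Rⱼ) → M1=0, M2=52, M3=86, M4=102
Σ MᵢCᵢ = 0·52 + 52·44 + 86·24 + 102·30 = 0 + 2288 + 2064 + 3060 = 7412
Σ Rᵢ = 0 + 10 + 8 + 11 = 29
N̂ = 7412 / 29 ≈ 255.6 → 256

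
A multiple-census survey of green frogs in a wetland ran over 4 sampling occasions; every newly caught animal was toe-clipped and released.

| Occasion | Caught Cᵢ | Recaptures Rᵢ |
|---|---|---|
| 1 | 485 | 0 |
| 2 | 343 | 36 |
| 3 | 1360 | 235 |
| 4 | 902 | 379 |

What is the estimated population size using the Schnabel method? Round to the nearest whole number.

N ≈ 4573

Marked at large before each occasion: Mᵢ = Σⱼ<ᵢ (Cⱼ − Rⱼ) → M1=0, M2=485, M3=792, M4=1917
Σ MᵢCᵢ = 0·485 + 485·343 + 792·1360 + 1917·902 = 0 + 166355 + 1077120 + 1729134 = 2972609
Σ Rᵢ = 0 + 36 + 235 + 379 = 650
N̂ = 2972609 / 650 ≈ 4573.2 → 4573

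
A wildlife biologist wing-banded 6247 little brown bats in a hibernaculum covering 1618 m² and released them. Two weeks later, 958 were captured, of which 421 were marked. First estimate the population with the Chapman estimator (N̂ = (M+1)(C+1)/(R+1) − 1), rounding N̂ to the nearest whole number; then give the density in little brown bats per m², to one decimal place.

density ≈ 8.8 little brown bats per m²

N̂ = 6248·959/422 − 1 = 5991832/422 − 1 ≈ 14197.7 → 14198
Density = N̂ / area = 14198 / 1618 ≈ 8.78 → 8.8 per m²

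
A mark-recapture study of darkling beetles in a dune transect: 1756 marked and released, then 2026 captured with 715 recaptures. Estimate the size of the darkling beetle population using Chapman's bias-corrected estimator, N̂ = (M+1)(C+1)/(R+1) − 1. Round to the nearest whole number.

N ≈ 4973

N̂ = (1756+1)(2026+1)/(715+1) − 1 = 1757·2027/716 − 1
= 3561439/716 − 1 ≈ 4974.1 − 1 ≈ 4973.1 → 4973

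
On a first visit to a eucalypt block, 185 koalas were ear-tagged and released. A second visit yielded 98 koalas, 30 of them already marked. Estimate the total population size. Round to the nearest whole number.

N ≈ 604

The marked fraction in the recapture sample should equal the marked fraction in the population: 30/98 = 185/N.
N = (185 × 98) / 30 = 18130 / 30 ≈ 604.3 → 604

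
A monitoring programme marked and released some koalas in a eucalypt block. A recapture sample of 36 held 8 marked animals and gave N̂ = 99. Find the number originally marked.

From N = M·C/R: M = N·R / C = 99·8 / 36 = 792 / 36 = 22.

M = 22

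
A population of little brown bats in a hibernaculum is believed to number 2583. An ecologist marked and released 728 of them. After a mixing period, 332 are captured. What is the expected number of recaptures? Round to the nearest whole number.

Expected recaptures E[R] = M·C / N.
E[R] = 728 × 332 / 2583 = 241696 / 2583 ≈ 93.6 → 94

expected recaptures ≈ 94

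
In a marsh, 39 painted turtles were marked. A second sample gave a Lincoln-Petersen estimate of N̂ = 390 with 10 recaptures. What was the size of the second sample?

From N = M·C/R: C = N·R / M = 390·10 / 39 = 3900 / 39 = 100.

C = 100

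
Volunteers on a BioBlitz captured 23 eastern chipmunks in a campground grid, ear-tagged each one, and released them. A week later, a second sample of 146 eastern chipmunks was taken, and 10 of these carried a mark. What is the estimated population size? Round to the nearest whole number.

N = (23 × 146) / 10 = 3358 / 10 ≈ 335.8 → 336

N ≈ 336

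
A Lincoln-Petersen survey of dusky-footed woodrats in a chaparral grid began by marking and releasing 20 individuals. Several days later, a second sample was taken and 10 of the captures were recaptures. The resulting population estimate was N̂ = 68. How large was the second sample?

C = 34

From N = M·C/R: C = N·R / M = 68·10 / 20 = 680 / 20 = 34.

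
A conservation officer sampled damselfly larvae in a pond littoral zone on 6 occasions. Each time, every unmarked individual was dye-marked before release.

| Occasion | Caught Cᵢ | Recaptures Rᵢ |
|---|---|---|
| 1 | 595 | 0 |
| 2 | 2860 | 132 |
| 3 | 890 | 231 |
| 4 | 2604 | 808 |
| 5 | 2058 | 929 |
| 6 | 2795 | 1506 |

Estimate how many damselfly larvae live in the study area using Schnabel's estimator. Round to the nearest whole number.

N ≈ 12,819

Marked at large before each occasion: Mᵢ = Σⱼ<ᵢ (Cⱼ − Rⱼ) → M1=0, M2=595, M3=3323, M4=3982, M5=5778, M6=6907
Σ MᵢCᵢ = 0·595 + 595·2860 + 3323·890 + 3982·2604 + 5778·2058 + 6907·2795 = 0 + 1701700 + 2957470 + 10369128 + 11891124 + 19305065 = 46224487
Σ Rᵢ = 0 + 132 + 231 + 808 + 929 + 1506 = 3606
N̂ = 46224487 / 3606 ≈ 12818.8 → 12819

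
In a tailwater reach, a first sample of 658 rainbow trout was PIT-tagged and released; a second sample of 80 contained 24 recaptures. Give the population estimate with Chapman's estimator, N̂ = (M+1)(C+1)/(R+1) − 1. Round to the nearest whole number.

N ≈ 2134

N̂ = (658+1)(80+1)/(24+1) − 1 = 659·81/25 − 1
= 53379/25 − 1 ≈ 2135.2 − 1 ≈ 2134.2 → 2134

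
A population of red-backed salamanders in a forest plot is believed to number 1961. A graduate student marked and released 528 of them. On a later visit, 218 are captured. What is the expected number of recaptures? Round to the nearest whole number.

The marked fraction of the population is 528/1961, so in a sample of 218 expect C·(M/N) marked.
E[R] = 528 × 218 / 1961 = 115104 / 1961 ≈ 58.7 → 59

expected recaptures ≈ 59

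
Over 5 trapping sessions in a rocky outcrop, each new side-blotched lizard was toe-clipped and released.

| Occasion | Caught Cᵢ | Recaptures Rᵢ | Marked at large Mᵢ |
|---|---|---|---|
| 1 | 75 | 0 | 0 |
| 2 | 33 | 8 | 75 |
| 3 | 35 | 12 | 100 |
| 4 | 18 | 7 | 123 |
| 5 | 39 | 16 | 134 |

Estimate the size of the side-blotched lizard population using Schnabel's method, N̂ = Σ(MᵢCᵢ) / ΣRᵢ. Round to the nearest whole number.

Σ MᵢCᵢ = 0·75 + 75·33 + 100·35 + 123·18 + 134·39 = 0 + 2475 + 3500 + 2214 + 5226 = 13415
Σ Rᵢ = 0 + 8 + 12 + 7 + 16 = 43
N̂ = 13415 / 43 ≈ 312.0 → 312

N ≈ 312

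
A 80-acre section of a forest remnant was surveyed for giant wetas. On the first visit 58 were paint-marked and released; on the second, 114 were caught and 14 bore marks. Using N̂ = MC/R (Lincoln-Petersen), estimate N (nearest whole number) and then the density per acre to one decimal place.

density ≈ 5.9 giant wetas per acre

N̂ = 58·114/14 = 6612/14 ≈ 472.3 → 472
Density = N̂ / area = 472 / 80 ≈ 5.90 → 5.9 per acre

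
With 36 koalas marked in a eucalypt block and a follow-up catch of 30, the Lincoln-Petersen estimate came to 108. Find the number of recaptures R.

R = 10

From N = M·C/R: R = M·C / N = 36·30 / 108 = 1080 / 108 = 10.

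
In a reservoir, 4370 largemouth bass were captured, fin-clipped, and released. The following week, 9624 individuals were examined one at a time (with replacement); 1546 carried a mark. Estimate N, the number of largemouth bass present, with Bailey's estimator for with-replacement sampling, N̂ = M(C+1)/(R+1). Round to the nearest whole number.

N ≈ 27,189

N̂ = 4370·(9624+1)/(1546+1) = 4370·9625/1547 = 42061250/1547 ≈ 27188.9 → 27189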